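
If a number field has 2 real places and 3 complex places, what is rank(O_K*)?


By Dirichlet's unit theorem:
rank = r1 + r2 - 1
= 2 + 3 - 1
= 4

4


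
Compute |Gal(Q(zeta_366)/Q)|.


|Gal(Q(zeta_366)/Q)| = phi(366)
= 120

120


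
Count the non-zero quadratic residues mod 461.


For prime p, the number of non-zero quadratic residues is (p-1)/2.
= (461-1)/2
= 230

230


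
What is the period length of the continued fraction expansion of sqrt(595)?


Run the CF algorithm for sqrt(595).
a_0 = floor(sqrt(595)) = 24; set m_0=0, q_0=1.
Recurrence: m' = q*a - m,  q' = (d - m'^2)/q,  a' = floor((a_0 + m')/q').
  step 1: m=24, q=19, a=2
  step 2: m=14, q=21, a=1
  step 3: m=7, q=26, a=1
  step 4: m=19, q=9, a=4
  step 5: m=17, q=34, a=1
  step 6: m=17, q=9, a=4
  step 7: m=19, q=26, a=1
  step 8: m=7, q=21, a=1
  step 9: m=14, q=19, a=2
  step 10: m=24, q=1, a=48
a_10 = 2*a_0 = 48, so the period closes here.
sqrt(595) = [24; 2, 1, 1, 4, 1, 4, 1, 1, 2, 48]
Period length = 10

10


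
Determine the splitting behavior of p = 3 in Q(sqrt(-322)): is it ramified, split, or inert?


K = Q(sqrt(-322)). Since d mod 4 = 2, disc(K) = -1288.
Check p | disc: -1288 mod 3 = 2.
p does not divide disc. Compute Legendre symbol (d/p):
2^((3-1)/2) mod 3 = -1
(d/p) = -1, so p is inert: (p) stays prime with e=1, f=2, g=1.
Therefore p is inert.

inert


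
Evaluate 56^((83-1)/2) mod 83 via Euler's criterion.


p = 83 is prime and the exponent is (p-1)/2 = 41, so by Euler's criterion 56^41 = (56/83) = +1 or -1 mod 83.
Compute by square-and-multiply:
  41 = 32 + 8 + 1 (binary 101001)
  Repeated squaring mod 83: 56^1 = 56, 56^2 = 65, 56^4 = 75, 56^8 = 64, 56^16 = 29, 56^32 = 11
  56^41 = 56^32 * 56^8 * 56^1 = 11 * 64 * 56 mod 83
    11 * 64 = 704 = 40 mod 83
    40 * 56 = 2240 = 82 mod 83
  56^41 = 82 mod 83
Result 82 = p - 1 = -1 mod 83: 56 is a quadratic non-residue mod 83. As a residue in [0, p-1] the value is 82.
56^41 mod 83 = 82

82


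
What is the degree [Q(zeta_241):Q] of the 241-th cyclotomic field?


The degree equals Euler's totient phi(241).
241 = 241
phi(241) = 240

240


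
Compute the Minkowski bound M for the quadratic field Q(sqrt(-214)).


d = -214, d mod 4 = 2, so disc(K) = 4d = -856; |disc(K)| = 856
Imaginary quadratic field, so n = 2, s = r2 = 1, r1 = 0
M = (n!/n^n) * (4/pi)^s * sqrt(|disc(K)|) = (2!/2^2) * (4/pi)^1 * sqrt(856)
= 0.5 * 1.273240 * 29.257478
= 18.6259

18.6259


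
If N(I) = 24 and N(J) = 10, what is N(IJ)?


N(IJ) = N(I) * N(J)
= 24 * 10
= 240

240


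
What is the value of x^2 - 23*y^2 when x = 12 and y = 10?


x^2 - d*y^2
= 12^2 - 23*10^2
= 144 - 2300
= -2156

-2156


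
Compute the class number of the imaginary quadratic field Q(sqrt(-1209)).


K = Q(sqrt(-1209)). d mod 4 = 3, so D = disc(K) = 4d = -4836
h(K) equals the number of primitive reduced positive-definite forms (a, b, c) = a*x^2 + b*x*y + c*y^2 with b^2 - 4ac = D,
where reduced means |b| <= a <= c, with b >= 0 whenever |b| = a or a = c, and primitive means gcd(a, b, c) = 1.
Reduced forces 3a^2 <= |D| = 4836, so 1 <= a <= 40; b must have the parity of D, and c = (b^2 - D)/(4a) must be an integer >= a.
Enumerate a = 1..40, b in [-a, a]:
  a=1: (1, 0, 1209)  [1]
  a=2: (2, 2, 605)  [1]
  a=3: (3, 0, 403)  [1]
  a=4: none
  a=5: (5, -2, 242), (5, 2, 242)  [2]
  a=6: (6, 6, 203)  [1]
  a=7: (7, -6, 174), (7, 6, 174)  [2]
  a=8..9: none
  a=10: (10, -2, 121), (10, 2, 121)  [2]
  a=11: (11, -2, 110), (11, 2, 110)  [2]
  a=12: none
  a=13: (13, 0, 93)  [1]
  a=14: (14, -6, 87), (14, 6, 87)  [2]
  a=15: (15, -12, 83), (15, 12, 83)  [2]
  a=16: none
  a=17: (17, -14, 74), (17, 14, 74)  [2]
  a=18: none
  a=19: (19, -16, 67), (19, 16, 67)  [2]
  a=20: none
  a=21: (21, -6, 58), (21, 6, 58)  [2]
  a=22: (22, -2, 55), (22, 2, 55)  [2]
  a=23..24: none
  a=25: (25, -8, 49), (25, 8, 49)  [2]
  a=26: (26, 26, 53)  [1]
  a=27..28: none
  a=29: (29, -6, 42), (29, 6, 42)  [2]
  a=30: (30, -18, 43), (30, 18, 43)  [2]
  a=31: (31, 0, 39)  [1]
  a=32: none
  a=33: (33, -24, 41), (33, 24, 41)  [2]
  a=34: (34, -14, 37), (34, 14, 37)  [2]
  a=35: (35, -22, 38), (35, 8, 35), (35, 22, 38)  [3]
  a=36..40: none
Total reduced forms: 1 + 1 + 1 + 2 + 1 + 2 + 2 + 2 + 1 + 2 + 2 + 2 + 2 + 2 + 2 + 2 + 1 + 2 + 2 + 1 + 2 + 2 + 3 = 40
h = 40

40


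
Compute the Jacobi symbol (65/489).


Compute (65/489) via quadratic reciprocity:
  reciprocity: (65/489) -> +(489/65)
  reduce: (34/65)
  pull out 2: (2/65) = +1  (since 65 mod 8 = 1)
  reciprocity: (17/65) -> +(65/17)
  reduce: (14/17)
  pull out 2: (2/17) = +1  (since 17 mod 8 = 1)
  reciprocity: (7/17) -> +(17/7)
  reduce: (3/7)
  reciprocity: (3/7) -> -(7/3)
  reduce: (1/3)
  (1/3) = 1
Product of signs = -1

-1


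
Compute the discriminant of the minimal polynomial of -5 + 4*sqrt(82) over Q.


The element -5 + 4*sqrt(82) has minimal polynomial:
x^2 + 10*x - 1287
Discriminant = (10)^2 - 4*(-1287)
= 100 + 5148
= 5248

5248


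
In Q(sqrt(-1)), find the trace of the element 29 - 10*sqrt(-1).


Tr(a + b*sqrt(d)) = (a + b*sqrt(d)) + (a - b*sqrt(d)) = 2a
= 2 * (29)
= 58

58


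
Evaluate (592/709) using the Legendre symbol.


p = 709 is prime, so compute (592/709) with the reciprocity algorithm (Jacobi-symbol steps: pull out 2s via (2/n), flip via reciprocity, reduce):
  pull out 2: (2/709) = -1  (since 709 mod 8 = 5)
  pull out 2: (2/709) = -1  (since 709 mod 8 = 5)
  pull out 2: (2/709) = -1  (since 709 mod 8 = 5)
  pull out 2: (2/709) = -1  (since 709 mod 8 = 5)
  reciprocity: (37/709) -> +(709/37)
  reduce: (6/37)
  pull out 2: (2/37) = -1  (since 37 mod 8 = 5)
  reciprocity: (3/37) -> +(37/3)
  reduce: (1/3)
  (1/3) = 1
Product of signs = -1
(592/709) = -1

-1


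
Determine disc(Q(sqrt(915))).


For K = Q(sqrt(d)) with d squarefree: disc(K) = d if d = 1 mod 4, and disc(K) = 4d if d = 2 or 3 mod 4.
Here d = 915, and d mod 4 = 3.
d = 3 mod 4, not 1 (O_K = Z[sqrt(d)]), so disc(K) = 4d = 4 * (915) = 3660

3660


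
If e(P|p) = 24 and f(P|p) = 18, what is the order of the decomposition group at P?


|D_P| = e * f
= 24 * 18
= 432

432


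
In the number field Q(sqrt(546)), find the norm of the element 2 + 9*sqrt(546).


N(a + b*sqrt(d)) = a^2 - d*b^2
= (2)^2 - (546)*(9)^2
= 4 - 44226
= -44222

-44222


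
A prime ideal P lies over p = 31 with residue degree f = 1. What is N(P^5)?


N(P^a) = p^(a*f)
= 31^(5*1)
= 31^5
= 28629151

28629151


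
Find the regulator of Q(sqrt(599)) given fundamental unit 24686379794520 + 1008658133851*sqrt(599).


epsilon = 24686379794520 + 1008658133851*sqrt(599)
= 4.9373e+13
R = ln(4.9373e+13)
= 31.5304

31.5304


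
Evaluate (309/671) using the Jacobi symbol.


Compute (309/671) via quadratic reciprocity:
  reciprocity: (309/671) -> +(671/309)
  reduce: (53/309)
  reciprocity: (53/309) -> +(309/53)
  reduce: (44/53)
  pull out 2: (2/53) = -1  (since 53 mod 8 = 5)
  pull out 2: (2/53) = -1  (since 53 mod 8 = 5)
  reciprocity: (11/53) -> +(53/11)
  reduce: (9/11)
  reciprocity: (9/11) -> +(11/9)
  reduce: (2/9)
  pull out 2: (2/9) = +1  (since 9 mod 8 = 1)
  (1/9) = 1
Product of signs = 1

1


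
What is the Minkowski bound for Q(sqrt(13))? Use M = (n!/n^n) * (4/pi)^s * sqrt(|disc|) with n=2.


d = 13, d mod 4 = 1, so disc(K) = d = 13; |disc(K)| = 13
Real quadratic field, so n = 2, s = r2 = 0, r1 = 2
M = (n!/n^n) * (4/pi)^s * sqrt(|disc(K)|) = (2!/2^2) * (4/pi)^0 * sqrt(13)
= 0.5 * 1.000000 * 3.605551
= 1.8028

1.8028


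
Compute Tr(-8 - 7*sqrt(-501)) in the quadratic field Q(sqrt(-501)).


Tr(a + b*sqrt(d)) = (a + b*sqrt(d)) + (a - b*sqrt(d)) = 2a
= 2 * (-8)
= -16

-16


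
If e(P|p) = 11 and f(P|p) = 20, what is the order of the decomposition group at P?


|D_P| = e * f
= 11 * 20
= 220

220


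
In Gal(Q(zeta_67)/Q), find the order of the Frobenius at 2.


The Frobenius at p in Gal(Q(zeta_n)/Q) = (Z/nZ)* is the class of p, so its order is ord_67(2), the smallest k >= 1 with 2^k = 1 mod 67.
n = 67 = 67, phi(67) = 66; the order divides phi(n).
Divisors of 66: 1, 2, 3, 6, 11, 22, 33, 66
Repeated squaring mod 67: 2^1 = 2, 2^2 = 4, 2^4 = 16, 2^8 = 55, 2^16 = 10, 2^32 = 33, 2^64 = 17
Test divisors in increasing order:
  k=1: 2^1 = 2 mod 67
  k=2: 2^2 = 4 mod 67
  k=3: 2^3 = 4 * 2 = 8 mod 67
  k=6: 2^6 = 16 * 4 = 64 mod 67
  k=11: 2^11 = 55 * 4 * 2 = 38 mod 67
  k=22: 2^22 = 10 * 16 * 4 = 37 mod 67
  k=33: 2^33 = 33 * 2 = 66 mod 67
  k=66: 2^66 = 17 * 4 = 1 mod 67  <- first divisor giving 1
Order = 66

66


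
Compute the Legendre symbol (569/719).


p = 719 is prime, so compute (569/719) with the reciprocity algorithm (Jacobi-symbol steps: pull out 2s via (2/n), flip via reciprocity, reduce):
  reciprocity: (569/719) -> +(719/569)
  reduce: (150/569)
  pull out 2: (2/569) = +1  (since 569 mod 8 = 1)
  reciprocity: (75/569) -> +(569/75)
  reduce: (44/75)
  pull out 2: (2/75) = -1  (since 75 mod 8 = 3)
  pull out 2: (2/75) = -1  (since 75 mod 8 = 3)
  reciprocity: (11/75) -> -(75/11)
  reduce: (9/11)
  reciprocity: (9/11) -> +(11/9)
  reduce: (2/9)
  pull out 2: (2/9) = +1  (since 9 mod 8 = 1)
  (1/9) = 1
Product of signs = -1
(569/719) = -1

-1


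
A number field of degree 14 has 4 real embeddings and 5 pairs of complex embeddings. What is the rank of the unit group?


By Dirichlet's unit theorem:
rank = r1 + r2 - 1
= 4 + 5 - 1
= 8

8


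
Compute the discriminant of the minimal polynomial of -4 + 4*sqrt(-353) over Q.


The element -4 + 4*sqrt(-353) has minimal polynomial:
x^2 + 8*x + 5664
Discriminant = (8)^2 - 4*(5664)
= 64 - 22656
= -22592

-22592


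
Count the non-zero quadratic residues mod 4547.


For prime p, the number of non-zero quadratic residues is (p-1)/2.
= (4547-1)/2
= 2273

2273


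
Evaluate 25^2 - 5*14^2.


x^2 - d*y^2
= 25^2 - 5*14^2
= 625 - 980
= -355

-355


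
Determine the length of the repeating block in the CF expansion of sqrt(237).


Run the CF algorithm for sqrt(237).
a_0 = floor(sqrt(237)) = 15; set m_0=0, q_0=1.
Recurrence: m' = q*a - m,  q' = (d - m'^2)/q,  a' = floor((a_0 + m')/q').
  step 1: m=15, q=12, a=2
  step 2: m=9, q=13, a=1
  step 3: m=4, q=17, a=1
  step 4: m=13, q=4, a=7
  step 5: m=15, q=3, a=10
  step 6: m=15, q=4, a=7
  step 7: m=13, q=17, a=1
  step 8: m=4, q=13, a=1
  step 9: m=9, q=12, a=2
  step 10: m=15, q=1, a=30
a_10 = 2*a_0 = 30, so the period closes here.
sqrt(237) = [15; 2, 1, 1, 7, 10, 7, 1, 1, 2, 30]
Period length = 10

10


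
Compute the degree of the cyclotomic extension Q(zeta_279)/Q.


The degree equals Euler's totient phi(279).
279 = 3^2 * 31
phi(279) = 180

180


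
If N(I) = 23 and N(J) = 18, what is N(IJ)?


N(IJ) = N(I) * N(J)
= 23 * 18
= 414

414


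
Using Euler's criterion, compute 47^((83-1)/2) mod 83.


p = 83 is prime and the exponent is (p-1)/2 = 41, so by Euler's criterion 47^41 = (47/83) = +1 or -1 mod 83.
Compute by square-and-multiply:
  41 = 32 + 8 + 1 (binary 101001)
  Repeated squaring mod 83: 47^1 = 47, 47^2 = 51, 47^4 = 28, 47^8 = 37, 47^16 = 41, 47^32 = 21
  47^41 = 47^32 * 47^8 * 47^1 = 21 * 37 * 47 mod 83
    21 * 37 = 777 = 30 mod 83
    30 * 47 = 1410 = 82 mod 83
  47^41 = 82 mod 83
Result 82 = p - 1 = -1 mod 83: 47 is a quadratic non-residue mod 83. As a residue in [0, p-1] the value is 82.
47^41 mod 83 = 82

82


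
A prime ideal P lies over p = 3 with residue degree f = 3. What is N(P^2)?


N(P^a) = p^(a*f)
= 3^(2*3)
= 3^6
= 729

729


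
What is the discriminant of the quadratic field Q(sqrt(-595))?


For K = Q(sqrt(d)) with d squarefree: disc(K) = d if d = 1 mod 4, and disc(K) = 4d if d = 2 or 3 mod 4.
Here d = -595, and d mod 4 = 1.
d = 1 mod 4 (O_K = Z[(1+sqrt(d))/2]), so disc(K) = d = -595

-595


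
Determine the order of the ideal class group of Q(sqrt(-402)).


K = Q(sqrt(-402)). d mod 4 = 2, so D = disc(K) = 4d = -1608
h(K) equals the number of primitive reduced positive-definite forms (a, b, c) = a*x^2 + b*x*y + c*y^2 with b^2 - 4ac = D,
where reduced means |b| <= a <= c, with b >= 0 whenever |b| = a or a = c, and primitive means gcd(a, b, c) = 1.
Reduced forces 3a^2 <= |D| = 1608, so 1 <= a <= 23; b must have the parity of D, and c = (b^2 - D)/(4a) must be an integer >= a.
Enumerate a = 1..23, b in [-a, a]:
  a=1: (1, 0, 402)  [1]
  a=2: (2, 0, 201)  [1]
  a=3: (3, 0, 134)  [1]
  a=4..5: none
  a=6: (6, 0, 67)  [1]
  a=7: (7, -4, 58), (7, 4, 58)  [2]
  a=8..10: none
  a=11: (11, -8, 38), (11, 8, 38)  [2]
  a=12: none
  a=13: (13, -2, 31), (13, 2, 31)  [2]
  a=14: (14, -4, 29), (14, 4, 29)  [2]
  a=15..18: none
  a=19: (19, -8, 22), (19, 8, 22)  [2]
  a=20: none
  a=21: (21, -18, 23), (21, 18, 23)  [2]
  a=22..23: none
Total reduced forms: 1 + 1 + 1 + 1 + 2 + 2 + 2 + 2 + 2 + 2 = 16
h = 16

16


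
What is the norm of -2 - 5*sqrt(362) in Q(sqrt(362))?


N(a + b*sqrt(d)) = a^2 - d*b^2
= (-2)^2 - (362)*(-5)^2
= 4 - 9050
= -9046

-9046


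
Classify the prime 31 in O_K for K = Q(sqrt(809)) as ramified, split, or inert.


K = Q(sqrt(809)). Since d mod 4 = 1, disc(K) = 809.
Check p | disc: 809 mod 31 = 3.
p does not divide disc. Compute Legendre symbol (d/p):
3^((31-1)/2) mod 31 = -1
(d/p) = -1, so p is inert: (p) stays prime with e=1, f=2, g=1.
Therefore p is inert.

inert


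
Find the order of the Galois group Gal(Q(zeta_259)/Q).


|Gal(Q(zeta_259)/Q)| = phi(259)
= 216

216


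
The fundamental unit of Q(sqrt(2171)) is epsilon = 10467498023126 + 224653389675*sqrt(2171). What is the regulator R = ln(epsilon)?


epsilon = 10467498023126 + 224653389675*sqrt(2171)
= 2.0935e+13
R = ln(2.0935e+13)
= 30.6724

30.6724


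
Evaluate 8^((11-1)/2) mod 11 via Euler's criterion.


p = 11 is prime and the exponent is (p-1)/2 = 5, so by Euler's criterion 8^5 = (8/11) = +1 or -1 mod 11.
Compute by square-and-multiply:
  5 = 4 + 1 (binary 101)
  Repeated squaring mod 11: 8^1 = 8, 8^2 = 9, 8^4 = 4
  8^5 = 8^4 * 8^1 = 4 * 8 mod 11
    4 * 8 = 32 = 10 mod 11
  8^5 = 10 mod 11
Result 10 = p - 1 = -1 mod 11: 8 is a quadratic non-residue mod 11. As a residue in [0, p-1] the value is 10.
8^5 mod 11 = 10

10


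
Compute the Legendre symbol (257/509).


p = 509 is prime, so compute (257/509) with the reciprocity algorithm (Jacobi-symbol steps: pull out 2s via (2/n), flip via reciprocity, reduce):
  reciprocity: (257/509) -> +(509/257)
  reduce: (252/257)
  pull out 2: (2/257) = +1  (since 257 mod 8 = 1)
  pull out 2: (2/257) = +1  (since 257 mod 8 = 1)
  reciprocity: (63/257) -> +(257/63)
  reduce: (5/63)
  reciprocity: (5/63) -> +(63/5)
  reduce: (3/5)
  reciprocity: (3/5) -> +(5/3)
  reduce: (2/3)
  pull out 2: (2/3) = -1  (since 3 mod 8 = 3)
  (1/3) = 1
Product of signs = -1
(257/509) = -1

-1


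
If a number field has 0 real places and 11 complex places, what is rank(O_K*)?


By Dirichlet's unit theorem:
rank = r1 + r2 - 1
= 0 + 11 - 1
= 10

10


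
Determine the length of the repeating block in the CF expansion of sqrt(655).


Run the CF algorithm for sqrt(655).
a_0 = floor(sqrt(655)) = 25; set m_0=0, q_0=1.
Recurrence: m' = q*a - m,  q' = (d - m'^2)/q,  a' = floor((a_0 + m')/q').
  step 1: m=25, q=30, a=1
  step 2: m=5, q=21, a=1
  step 3: m=16, q=19, a=2
  step 4: m=22, q=9, a=5
  step 5: m=23, q=14, a=3
  step 6: m=19, q=21, a=2
  step 7: m=23, q=6, a=8
  step 8: m=25, q=5, a=10
  step 9: m=25, q=6, a=8
  step 10: m=23, q=21, a=2
  step 11: m=19, q=14, a=3
  step 12: m=23, q=9, a=5
  step 13: m=22, q=19, a=2
  step 14: m=16, q=21, a=1
  step 15: m=5, q=30, a=1
  step 16: m=25, q=1, a=50
a_16 = 2*a_0 = 50, so the period closes here.
sqrt(655) = [25; 1, 1, 2, 5, 3, 2, 8, 10, 8, 2, 3, 5, 2, 1, 1, 50]
Period length = 16

16


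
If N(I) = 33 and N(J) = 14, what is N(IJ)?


N(IJ) = N(I) * N(J)
= 33 * 14
= 462

462


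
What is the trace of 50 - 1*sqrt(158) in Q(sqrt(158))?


Tr(a + b*sqrt(d)) = (a + b*sqrt(d)) + (a - b*sqrt(d)) = 2a
= 2 * (50)
= 100

100


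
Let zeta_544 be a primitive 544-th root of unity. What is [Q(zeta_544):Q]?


The degree equals Euler's totient phi(544).
544 = 2^5 * 17
phi(544) = 256

256


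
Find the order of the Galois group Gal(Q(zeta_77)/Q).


|Gal(Q(zeta_77)/Q)| = phi(77)
= 60

60


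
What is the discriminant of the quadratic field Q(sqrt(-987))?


For K = Q(sqrt(d)) with d squarefree: disc(K) = d if d = 1 mod 4, and disc(K) = 4d if d = 2 or 3 mod 4.
Here d = -987, and d mod 4 = 1.
d = 1 mod 4 (O_K = Z[(1+sqrt(d))/2]), so disc(K) = d = -987

-987


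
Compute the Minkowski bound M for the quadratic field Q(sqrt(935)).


d = 935, d mod 4 = 3, so disc(K) = 4d = 3740; |disc(K)| = 3740
Real quadratic field, so n = 2, s = r2 = 0, r1 = 2
M = (n!/n^n) * (4/pi)^s * sqrt(|disc(K)|) = (2!/2^2) * (4/pi)^0 * sqrt(3740)
= 0.5 * 1.000000 * 61.155539
= 30.5778

30.5778


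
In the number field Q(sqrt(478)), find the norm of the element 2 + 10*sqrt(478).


N(a + b*sqrt(d)) = a^2 - d*b^2
= (2)^2 - (478)*(10)^2
= 4 - 47800
= -47796

-47796


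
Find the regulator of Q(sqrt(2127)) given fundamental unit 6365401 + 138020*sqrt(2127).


epsilon = 6365401 + 138020*sqrt(2127)
= 1.2731e+07
R = ln(1.2731e+07)
= 16.3595

16.3595


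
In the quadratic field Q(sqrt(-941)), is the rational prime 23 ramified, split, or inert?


K = Q(sqrt(-941)). Since d mod 4 = 3, disc(K) = -3764.
Check p | disc: -3764 mod 23 = 8.
p does not divide disc. Compute Legendre symbol (d/p):
2^((23-1)/2) mod 23 = 1
(d/p) = 1, so p splits: (p) = P*P' with e=1, f=1, g=2.
Therefore p is split.

split


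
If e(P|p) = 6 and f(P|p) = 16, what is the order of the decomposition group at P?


|D_P| = e * f
= 6 * 16
= 96

96


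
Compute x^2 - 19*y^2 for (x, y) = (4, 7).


x^2 - d*y^2
= 4^2 - 19*7^2
= 16 - 931
= -915

-915


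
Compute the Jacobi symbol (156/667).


Compute (156/667) via quadratic reciprocity:
  pull out 2: (2/667) = -1  (since 667 mod 8 = 3)
  pull out 2: (2/667) = -1  (since 667 mod 8 = 3)
  reciprocity: (39/667) -> -(667/39)
  reduce: (4/39)
  pull out 2: (2/39) = +1  (since 39 mod 8 = 7)
  pull out 2: (2/39) = +1  (since 39 mod 8 = 7)
  (1/39) = 1
Product of signs = -1

-1


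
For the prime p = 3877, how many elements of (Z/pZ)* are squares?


For prime p, the number of non-zero quadratic residues is (p-1)/2.
= (3877-1)/2
= 1938

1938


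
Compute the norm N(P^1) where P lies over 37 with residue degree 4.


N(P^a) = p^(a*f)
= 37^(1*4)
= 37^4
= 1874161

1874161


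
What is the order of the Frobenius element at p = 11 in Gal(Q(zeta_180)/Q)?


The Frobenius at p in Gal(Q(zeta_n)/Q) = (Z/nZ)* is the class of p, so its order is ord_180(11), the smallest k >= 1 with 11^k = 1 mod 180.
n = 180 = 2^2 * 3^2 * 5, phi(180) = 48; the order divides phi(n).
Divisors of 48: 1, 2, 3, 4, 6, 8, 12, 16, 24, 48
Repeated squaring mod 180: 11^1 = 11, 11^2 = 121, 11^4 = 61, 11^8 = 121, 11^16 = 61, 11^32 = 121
Test divisors in increasing order:
  k=1: 11^1 = 11 mod 180
  k=2: 11^2 = 121 mod 180
  k=3: 11^3 = 121 * 11 = 71 mod 180
  k=4: 11^4 = 61 mod 180
  k=6: 11^6 = 61 * 121 = 1 mod 180  <- first divisor giving 1
Order = 6

6


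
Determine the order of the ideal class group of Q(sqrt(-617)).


K = Q(sqrt(-617)). d mod 4 = 3, so D = disc(K) = 4d = -2468
h(K) equals the number of primitive reduced positive-definite forms (a, b, c) = a*x^2 + b*x*y + c*y^2 with b^2 - 4ac = D,
where reduced means |b| <= a <= c, with b >= 0 whenever |b| = a or a = c, and primitive means gcd(a, b, c) = 1.
Reduced forces 3a^2 <= |D| = 2468, so 1 <= a <= 28; b must have the parity of D, and c = (b^2 - D)/(4a) must be an integer >= a.
Enumerate a = 1..28, b in [-a, a]:
  a=1: (1, 0, 617)  [1]
  a=2: (2, 2, 309)  [1]
  a=3: (3, -2, 206), (3, 2, 206)  [2]
  a=4..5: none
  a=6: (6, -2, 103), (6, 2, 103)  [2]
  a=7..8: none
  a=9: (9, -4, 69), (9, 4, 69)  [2]
  a=10..17: none
  a=18: (18, -14, 37), (18, 14, 37)  [2]
  a=19..22: none
  a=23: (23, -4, 27), (23, 4, 27)  [2]
  a=24..28: none
Total reduced forms: 1 + 1 + 2 + 2 + 2 + 2 + 2 = 12
h = 12

12


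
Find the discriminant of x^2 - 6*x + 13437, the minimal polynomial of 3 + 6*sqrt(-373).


The element 3 + 6*sqrt(-373) has minimal polynomial:
x^2 - 6*x + 13437
Discriminant = (-6)^2 - 4*(13437)
= 36 - 53748
= -53712

-53712


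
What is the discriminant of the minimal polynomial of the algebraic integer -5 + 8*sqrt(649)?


The element -5 + 8*sqrt(649) has minimal polynomial:
x^2 + 10*x - 41511
Discriminant = (10)^2 - 4*(-41511)
= 100 + 166044
= 166144

166144


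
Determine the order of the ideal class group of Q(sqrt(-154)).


K = Q(sqrt(-154)). d mod 4 = 2, so D = disc(K) = 4d = -616
h(K) equals the number of primitive reduced positive-definite forms (a, b, c) = a*x^2 + b*x*y + c*y^2 with b^2 - 4ac = D,
where reduced means |b| <= a <= c, with b >= 0 whenever |b| = a or a = c, and primitive means gcd(a, b, c) = 1.
Reduced forces 3a^2 <= |D| = 616, so 1 <= a <= 14; b must have the parity of D, and c = (b^2 - D)/(4a) must be an integer >= a.
Enumerate a = 1..14, b in [-a, a]:
  a=1: (1, 0, 154)  [1]
  a=2: (2, 0, 77)  [1]
  a=3..4: none
  a=5: (5, -2, 31), (5, 2, 31)  [2]
  a=6: none
  a=7: (7, 0, 22)  [1]
  a=8..9: none
  a=10: (10, -8, 17), (10, 8, 17)  [2]
  a=11: (11, 0, 14)  [1]
  a=12..14: none
Total reduced forms: 1 + 1 + 2 + 1 + 2 + 1 = 8
h = 8

8


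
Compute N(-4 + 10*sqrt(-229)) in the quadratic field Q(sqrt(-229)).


N(a + b*sqrt(d)) = a^2 - d*b^2
= (-4)^2 - (-229)*(10)^2
= 16 + 22900
= 22916

22916


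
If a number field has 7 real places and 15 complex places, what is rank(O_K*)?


By Dirichlet's unit theorem:
rank = r1 + r2 - 1
= 7 + 15 - 1
= 21

21


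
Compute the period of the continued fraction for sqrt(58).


Run the CF algorithm for sqrt(58).
a_0 = floor(sqrt(58)) = 7; set m_0=0, q_0=1.
Recurrence: m' = q*a - m,  q' = (d - m'^2)/q,  a' = floor((a_0 + m')/q').
  step 1: m=7, q=9, a=1
  step 2: m=2, q=6, a=1
  step 3: m=4, q=7, a=1
  step 4: m=3, q=7, a=1
  step 5: m=4, q=6, a=1
  step 6: m=2, q=9, a=1
  step 7: m=7, q=1, a=14
a_7 = 2*a_0 = 14, so the period closes here.
sqrt(58) = [7; 1, 1, 1, 1, 1, 1, 14]
Period length = 7

7


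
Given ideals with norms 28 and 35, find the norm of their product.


N(IJ) = N(I) * N(J)
= 28 * 35
= 980

980


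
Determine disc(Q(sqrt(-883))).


For K = Q(sqrt(d)) with d squarefree: disc(K) = d if d = 1 mod 4, and disc(K) = 4d if d = 2 or 3 mod 4.
Here d = -883, and d mod 4 = 1.
d = 1 mod 4 (O_K = Z[(1+sqrt(d))/2]), so disc(K) = d = -883

-883


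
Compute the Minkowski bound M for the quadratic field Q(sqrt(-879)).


d = -879, d mod 4 = 1, so disc(K) = d = -879; |disc(K)| = 879
Imaginary quadratic field, so n = 2, s = r2 = 1, r1 = 0
M = (n!/n^n) * (4/pi)^s * sqrt(|disc(K)|) = (2!/2^2) * (4/pi)^1 * sqrt(879)
= 0.5 * 1.273240 * 29.647934
= 18.8745

18.8745


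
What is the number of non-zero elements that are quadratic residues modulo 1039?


For prime p, the number of non-zero quadratic residues is (p-1)/2.
= (1039-1)/2
= 519

519


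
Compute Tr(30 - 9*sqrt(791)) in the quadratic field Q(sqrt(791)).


Tr(a + b*sqrt(d)) = (a + b*sqrt(d)) + (a - b*sqrt(d)) = 2a
= 2 * (30)
= 60

60


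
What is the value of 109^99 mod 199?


p = 199 is prime and the exponent is (p-1)/2 = 99, so by Euler's criterion 109^99 = (109/199) = +1 or -1 mod 199.
Compute by square-and-multiply:
  99 = 64 + 32 + 2 + 1 (binary 1100011)
  Repeated squaring mod 199: 109^1 = 109, 109^2 = 140, 109^4 = 98, 109^8 = 52, 109^16 = 117, 109^32 = 157, 109^64 = 172
  109^99 = 109^64 * 109^32 * 109^2 * 109^1 = 172 * 157 * 140 * 109 mod 199
    172 * 157 = 27004 = 139 mod 199
    139 * 140 = 19460 = 157 mod 199
    157 * 109 = 17113 = 198 mod 199
  109^99 = 198 mod 199
Result 198 = p - 1 = -1 mod 199: 109 is a quadratic non-residue mod 199. As a residue in [0, p-1] the value is 198.
109^99 mod 199 = 198

198


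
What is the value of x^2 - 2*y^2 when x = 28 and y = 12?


x^2 - d*y^2
= 28^2 - 2*12^2
= 784 - 288
= 496

496


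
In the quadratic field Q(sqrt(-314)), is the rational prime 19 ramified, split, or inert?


K = Q(sqrt(-314)). Since d mod 4 = 2, disc(K) = -1256.
Check p | disc: -1256 mod 19 = 17.
p does not divide disc. Compute Legendre symbol (d/p):
9^((19-1)/2) mod 19 = 1
(d/p) = 1, so p splits: (p) = P*P' with e=1, f=1, g=2.
Therefore p is split.

split


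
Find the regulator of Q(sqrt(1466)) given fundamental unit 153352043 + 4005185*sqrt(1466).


epsilon = 153352043 + 4005185*sqrt(1466)
= 3.0670e+08
R = ln(3.0670e+08)
= 19.5414

19.5414


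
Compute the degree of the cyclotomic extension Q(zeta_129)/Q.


The degree equals Euler's totient phi(129).
129 = 3 * 43
phi(129) = 84

84


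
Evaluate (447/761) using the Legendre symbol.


p = 761 is prime, so compute (447/761) with the reciprocity algorithm (Jacobi-symbol steps: pull out 2s via (2/n), flip via reciprocity, reduce):
  reciprocity: (447/761) -> +(761/447)
  reduce: (314/447)
  pull out 2: (2/447) = +1  (since 447 mod 8 = 7)
  reciprocity: (157/447) -> +(447/157)
  reduce: (133/157)
  reciprocity: (133/157) -> +(157/133)
  reduce: (24/133)
  pull out 2: (2/133) = -1  (since 133 mod 8 = 5)
  pull out 2: (2/133) = -1  (since 133 mod 8 = 5)
  pull out 2: (2/133) = -1  (since 133 mod 8 = 5)
  reciprocity: (3/133) -> +(133/3)
  reduce: (1/3)
  (1/3) = 1
Product of signs = -1
(447/761) = -1

-1


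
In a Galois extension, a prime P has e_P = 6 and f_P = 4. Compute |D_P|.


|D_P| = e * f
= 6 * 4
= 24

24


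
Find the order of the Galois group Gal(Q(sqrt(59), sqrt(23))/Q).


The 2 square roots of distinct primes are multiplicatively independent over Q,
so [K:Q] = 2^2 and Gal(K/Q) is isomorphic to (Z/2Z)^2.
|Gal| = 2^2 = 4

4


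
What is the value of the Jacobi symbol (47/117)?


Compute (47/117) via quadratic reciprocity:
  reciprocity: (47/117) -> +(117/47)
  reduce: (23/47)
  reciprocity: (23/47) -> -(47/23)
  reduce: (1/23)
  (1/23) = 1
Product of signs = -1

-1


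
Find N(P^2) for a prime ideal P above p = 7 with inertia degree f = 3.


N(P^a) = p^(a*f)
= 7^(2*3)
= 7^6
= 117649

117649


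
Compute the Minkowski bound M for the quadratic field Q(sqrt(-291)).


d = -291, d mod 4 = 1, so disc(K) = d = -291; |disc(K)| = 291
Imaginary quadratic field, so n = 2, s = r2 = 1, r1 = 0
M = (n!/n^n) * (4/pi)^s * sqrt(|disc(K)|) = (2!/2^2) * (4/pi)^1 * sqrt(291)
= 0.5 * 1.273240 * 17.058722
= 10.8599

10.8599


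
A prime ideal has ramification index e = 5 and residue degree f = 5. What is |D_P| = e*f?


|D_P| = e * f
= 5 * 5
= 25

25


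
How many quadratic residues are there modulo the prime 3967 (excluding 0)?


For prime p, the number of non-zero quadratic residues is (p-1)/2.
= (3967-1)/2
= 1983

1983


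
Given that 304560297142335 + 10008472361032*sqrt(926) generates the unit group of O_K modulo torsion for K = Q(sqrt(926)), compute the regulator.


epsilon = 304560297142335 + 10008472361032*sqrt(926)
= 6.0912e+14
R = ln(6.0912e+14)
= 34.0430

34.0430


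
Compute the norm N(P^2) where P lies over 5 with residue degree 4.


N(P^a) = p^(a*f)
= 5^(2*4)
= 5^8
= 390625

390625


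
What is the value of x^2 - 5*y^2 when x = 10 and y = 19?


x^2 - d*y^2
= 10^2 - 5*19^2
= 100 - 1805
= -1705

-1705


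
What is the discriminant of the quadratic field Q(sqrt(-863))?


For K = Q(sqrt(d)) with d squarefree: disc(K) = d if d = 1 mod 4, and disc(K) = 4d if d = 2 or 3 mod 4.
Here d = -863, and d mod 4 = 1.
d = 1 mod 4 (O_K = Z[(1+sqrt(d))/2]), so disc(K) = d = -863

-863


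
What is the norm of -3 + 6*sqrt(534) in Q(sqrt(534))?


N(a + b*sqrt(d)) = a^2 - d*b^2
= (-3)^2 - (534)*(6)^2
= 9 - 19224
= -19215

-19215


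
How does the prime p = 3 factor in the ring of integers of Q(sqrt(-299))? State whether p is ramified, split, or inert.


K = Q(sqrt(-299)). Since d mod 4 = 1, disc(K) = -299.
Check p | disc: -299 mod 3 = 1.
p does not divide disc. Compute Legendre symbol (d/p):
1^((3-1)/2) mod 3 = 1
(d/p) = 1, so p splits: (p) = P*P' with e=1, f=1, g=2.
Therefore p is split.

split


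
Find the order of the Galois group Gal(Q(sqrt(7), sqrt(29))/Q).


The 2 square roots of distinct primes are multiplicatively independent over Q,
so [K:Q] = 2^2 and Gal(K/Q) is isomorphic to (Z/2Z)^2.
|Gal| = 2^2 = 4

4


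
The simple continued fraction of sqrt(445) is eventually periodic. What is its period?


Run the CF algorithm for sqrt(445).
a_0 = floor(sqrt(445)) = 21; set m_0=0, q_0=1.
Recurrence: m' = q*a - m,  q' = (d - m'^2)/q,  a' = floor((a_0 + m')/q').
  step 1: m=21, q=4, a=10
  step 2: m=19, q=21, a=1
  step 3: m=2, q=21, a=1
  step 4: m=19, q=4, a=10
  step 5: m=21, q=1, a=42
a_5 = 2*a_0 = 42, so the period closes here.
sqrt(445) = [21; 10, 1, 1, 10, 42]
Period length = 5

5


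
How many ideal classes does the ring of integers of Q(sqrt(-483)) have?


K = Q(sqrt(-483)). d mod 4 = 1, so D = disc(K) = d = -483
h(K) equals the number of primitive reduced positive-definite forms (a, b, c) = a*x^2 + b*x*y + c*y^2 with b^2 - 4ac = D,
where reduced means |b| <= a <= c, with b >= 0 whenever |b| = a or a = c, and primitive means gcd(a, b, c) = 1.
Reduced forces 3a^2 <= |D| = 483, so 1 <= a <= 12; b must have the parity of D, and c = (b^2 - D)/(4a) must be an integer >= a.
Enumerate a = 1..12, b in [-a, a]:
  a=1: (1, 1, 121)  [1]
  a=2: none
  a=3: (3, 3, 41)  [1]
  a=4..6: none
  a=7: (7, 7, 19)  [1]
  a=8..10: none
  a=11: (11, 1, 11)  [1]
  a=12: none
Total reduced forms: 1 + 1 + 1 + 1 = 4
h = 4

4


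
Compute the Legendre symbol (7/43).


p = 43 is prime, so compute (7/43) with the reciprocity algorithm (Jacobi-symbol steps: pull out 2s via (2/n), flip via reciprocity, reduce):
  reciprocity: (7/43) -> -(43/7)
  reduce: (1/7)
  (1/7) = 1
Product of signs = -1
(7/43) = -1

-1


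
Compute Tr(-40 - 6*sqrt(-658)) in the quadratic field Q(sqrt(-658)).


Tr(a + b*sqrt(d)) = (a + b*sqrt(d)) + (a - b*sqrt(d)) = 2a
= 2 * (-40)
= -80

-80


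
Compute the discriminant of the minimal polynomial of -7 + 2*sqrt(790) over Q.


The element -7 + 2*sqrt(790) has minimal polynomial:
x^2 + 14*x - 3111
Discriminant = (14)^2 - 4*(-3111)
= 196 + 12444
= 12640

12640


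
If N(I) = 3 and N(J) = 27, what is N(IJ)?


N(IJ) = N(I) * N(J)
= 3 * 27
= 81

81


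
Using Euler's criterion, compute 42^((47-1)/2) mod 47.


p = 47 is prime and the exponent is (p-1)/2 = 23, so by Euler's criterion 42^23 = (42/47) = +1 or -1 mod 47.
Compute by square-and-multiply:
  23 = 16 + 4 + 2 + 1 (binary 10111)
  Repeated squaring mod 47: 42^1 = 42, 42^2 = 25, 42^4 = 14, 42^8 = 8, 42^16 = 17
  42^23 = 42^16 * 42^4 * 42^2 * 42^1 = 17 * 14 * 25 * 42 mod 47
    17 * 14 = 238 = 3 mod 47
    3 * 25 = 75 = 28 mod 47
    28 * 42 = 1176 = 1 mod 47
  42^23 = 1 mod 47
Result 1: 42 is a quadratic residue mod 47.
42^23 mod 47 = 1

1


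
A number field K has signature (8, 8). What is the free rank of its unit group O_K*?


By Dirichlet's unit theorem:
rank = r1 + r2 - 1
= 8 + 8 - 1
= 15

15


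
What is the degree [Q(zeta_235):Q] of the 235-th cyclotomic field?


The degree equals Euler's totient phi(235).
235 = 5 * 47
phi(235) = 184

184


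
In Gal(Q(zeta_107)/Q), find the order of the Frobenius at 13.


The Frobenius at p in Gal(Q(zeta_n)/Q) = (Z/nZ)* is the class of p, so its order is ord_107(13), the smallest k >= 1 with 13^k = 1 mod 107.
n = 107 = 107, phi(107) = 106; the order divides phi(n).
Divisors of 106: 1, 2, 53, 106
Repeated squaring mod 107: 13^1 = 13, 13^2 = 62, 13^4 = 99, 13^8 = 64, 13^16 = 30, 13^32 = 44, 13^64 = 10
Test divisors in increasing order:
  k=1: 13^1 = 13 mod 107
  k=2: 13^2 = 62 mod 107
  k=53: 13^53 = 44 * 30 * 99 * 13 = 1 mod 107  <- first divisor giving 1
Order = 53

53


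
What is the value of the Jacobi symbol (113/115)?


Compute (113/115) via quadratic reciprocity:
  reciprocity: (113/115) -> +(115/113)
  reduce: (2/113)
  pull out 2: (2/113) = +1  (since 113 mod 8 = 1)
  (1/113) = 1
Product of signs = 1

1


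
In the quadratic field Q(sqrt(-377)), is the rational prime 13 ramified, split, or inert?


K = Q(sqrt(-377)). Since d mod 4 = 3, disc(K) = -1508.
Check p | disc: -1508 mod 13 = 0.
p divides disc, so p ramifies: (p) = P^2 with e=2, f=1, g=1.
Therefore p is ramified.

ramified


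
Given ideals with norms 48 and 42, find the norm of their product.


N(IJ) = N(I) * N(J)
= 48 * 42
= 2016

2016


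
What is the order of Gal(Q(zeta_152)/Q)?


|Gal(Q(zeta_152)/Q)| = phi(152)
= 72

72


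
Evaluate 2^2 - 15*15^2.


x^2 - d*y^2
= 2^2 - 15*15^2
= 4 - 3375
= -3371

-3371


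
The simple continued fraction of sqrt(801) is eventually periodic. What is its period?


Run the CF algorithm for sqrt(801).
a_0 = floor(sqrt(801)) = 28; set m_0=0, q_0=1.
Recurrence: m' = q*a - m,  q' = (d - m'^2)/q,  a' = floor((a_0 + m')/q').
  step 1: m=28, q=17, a=3
  step 2: m=23, q=16, a=3
  step 3: m=25, q=11, a=4
  step 4: m=19, q=40, a=1
  step 5: m=21, q=9, a=5
  step 6: m=24, q=25, a=2
  step 7: m=26, q=5, a=10
  step 8: m=24, q=45, a=1
  step 9: m=21, q=8, a=6
  step 10: m=27, q=9, a=6
  step 11: m=27, q=8, a=6
  step 12: m=21, q=45, a=1
  step 13: m=24, q=5, a=10
  step 14: m=26, q=25, a=2
  step 15: m=24, q=9, a=5
  step 16: m=21, q=40, a=1
  step 17: m=19, q=11, a=4
  step 18: m=25, q=16, a=3
  step 19: m=23, q=17, a=3
  step 20: m=28, q=1, a=56
a_20 = 2*a_0 = 56, so the period closes here.
sqrt(801) = [28; 3, 3, 4, 1, 5, 2, 10, 1, 6, 6, 6, 1, 10, 2, 5, 1, 4, 3, 3, 56]
Period length = 20

20


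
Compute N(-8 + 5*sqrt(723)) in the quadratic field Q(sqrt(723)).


N(a + b*sqrt(d)) = a^2 - d*b^2
= (-8)^2 - (723)*(5)^2
= 64 - 18075
= -18011

-18011


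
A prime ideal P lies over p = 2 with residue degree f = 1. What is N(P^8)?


N(P^a) = p^(a*f)
= 2^(8*1)
= 2^8
= 256

256


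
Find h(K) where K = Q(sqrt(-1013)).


K = Q(sqrt(-1013)). d mod 4 = 3, so D = disc(K) = 4d = -4052
h(K) equals the number of primitive reduced positive-definite forms (a, b, c) = a*x^2 + b*x*y + c*y^2 with b^2 - 4ac = D,
where reduced means |b| <= a <= c, with b >= 0 whenever |b| = a or a = c, and primitive means gcd(a, b, c) = 1.
Reduced forces 3a^2 <= |D| = 4052, so 1 <= a <= 36; b must have the parity of D, and c = (b^2 - D)/(4a) must be an integer >= a.
Enumerate a = 1..36, b in [-a, a]:
  a=1: (1, 0, 1013)  [1]
  a=2: (2, 2, 507)  [1]
  a=3: (3, -2, 338), (3, 2, 338)  [2]
  a=4..5: none
  a=6: (6, -2, 169), (6, 2, 169)  [2]
  a=7: (7, -6, 146), (7, 6, 146)  [2]
  a=8: none
  a=9: (9, -4, 113), (9, 4, 113)  [2]
  a=10..12: none
  a=13: (13, -2, 78), (13, 2, 78)  [2]
  a=14: (14, -6, 73), (14, 6, 73)  [2]
  a=15..17: none
  a=18: (18, -14, 59), (18, 14, 59)  [2]
  a=19..20: none
  a=21: (21, -20, 53), (21, -8, 49), (21, 8, 49), (21, 20, 53)  [4]
  a=22..25: none
  a=26: (26, -2, 39), (26, 2, 39)  [2]
  a=27: (27, -22, 42), (27, 22, 42)  [2]
  a=28..30: none
  a=31: (31, -28, 39), (31, 28, 39)  [2]
  a=32..36: none
Total reduced forms: 1 + 1 + 2 + 2 + 2 + 2 + 2 + 2 + 2 + 4 + 2 + 2 + 2 = 26
h = 26

26


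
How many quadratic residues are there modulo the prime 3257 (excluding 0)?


For prime p, the number of non-zero quadratic residues is (p-1)/2.
= (3257-1)/2
= 1628

1628


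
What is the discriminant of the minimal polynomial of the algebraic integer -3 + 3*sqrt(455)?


The element -3 + 3*sqrt(455) has minimal polynomial:
x^2 + 6*x - 4086
Discriminant = (6)^2 - 4*(-4086)
= 36 + 16344
= 16380

16380


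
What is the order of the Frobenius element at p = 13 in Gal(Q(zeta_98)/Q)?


The Frobenius at p in Gal(Q(zeta_n)/Q) = (Z/nZ)* is the class of p, so its order is ord_98(13), the smallest k >= 1 with 13^k = 1 mod 98.
n = 98 = 2 * 7^2, phi(98) = 42; the order divides phi(n).
Divisors of 42: 1, 2, 3, 6, 7, 14, 21, 42
Repeated squaring mod 98: 13^1 = 13, 13^2 = 71, 13^4 = 43, 13^8 = 85, 13^16 = 71, 13^32 = 43
Test divisors in increasing order:
  k=1: 13^1 = 13 mod 98
  k=2: 13^2 = 71 mod 98
  k=3: 13^3 = 71 * 13 = 41 mod 98
  k=6: 13^6 = 43 * 71 = 15 mod 98
  k=7: 13^7 = 43 * 71 * 13 = 97 mod 98
  k=14: 13^14 = 85 * 43 * 71 = 1 mod 98  <- first divisor giving 1
Order = 14

14


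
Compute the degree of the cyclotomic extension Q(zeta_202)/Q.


The degree equals Euler's totient phi(202).
202 = 2 * 101
phi(202) = 100

100


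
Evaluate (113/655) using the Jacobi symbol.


Compute (113/655) via quadratic reciprocity:
  reciprocity: (113/655) -> +(655/113)
  reduce: (90/113)
  pull out 2: (2/113) = +1  (since 113 mod 8 = 1)
  reciprocity: (45/113) -> +(113/45)
  reduce: (23/45)
  reciprocity: (23/45) -> +(45/23)
  reduce: (22/23)
  pull out 2: (2/23) = +1  (since 23 mod 8 = 7)
  reciprocity: (11/23) -> -(23/11)
  reduce: (1/11)
  (1/11) = 1
Product of signs = -1

-1


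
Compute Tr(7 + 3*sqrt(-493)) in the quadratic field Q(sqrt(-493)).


Tr(a + b*sqrt(d)) = (a + b*sqrt(d)) + (a - b*sqrt(d)) = 2a
= 2 * (7)
= 14

14


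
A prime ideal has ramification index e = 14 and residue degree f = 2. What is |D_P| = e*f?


|D_P| = e * f
= 14 * 2
= 28

28


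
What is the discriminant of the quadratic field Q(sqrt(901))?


For K = Q(sqrt(d)) with d squarefree: disc(K) = d if d = 1 mod 4, and disc(K) = 4d if d = 2 or 3 mod 4.
Here d = 901, and d mod 4 = 1.
d = 1 mod 4 (O_K = Z[(1+sqrt(d))/2]), so disc(K) = d = 901

901


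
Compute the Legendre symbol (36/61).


p = 61 is prime, so compute (36/61) with the reciprocity algorithm (Jacobi-symbol steps: pull out 2s via (2/n), flip via reciprocity, reduce):
  pull out 2: (2/61) = -1  (since 61 mod 8 = 5)
  pull out 2: (2/61) = -1  (since 61 mod 8 = 5)
  reciprocity: (9/61) -> +(61/9)
  reduce: (7/9)
  reciprocity: (7/9) -> +(9/7)
  reduce: (2/7)
  pull out 2: (2/7) = +1  (since 7 mod 8 = 7)
  (1/7) = 1
Product of signs = 1
(36/61) = 1

1


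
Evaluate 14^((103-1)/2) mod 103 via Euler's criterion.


p = 103 is prime and the exponent is (p-1)/2 = 51, so by Euler's criterion 14^51 = (14/103) = +1 or -1 mod 103.
Compute by square-and-multiply:
  51 = 32 + 16 + 2 + 1 (binary 110011)
  Repeated squaring mod 103: 14^1 = 14, 14^2 = 93, 14^4 = 100, 14^8 = 9, 14^16 = 81, 14^32 = 72
  14^51 = 14^32 * 14^16 * 14^2 * 14^1 = 72 * 81 * 93 * 14 mod 103
    72 * 81 = 5832 = 64 mod 103
    64 * 93 = 5952 = 81 mod 103
    81 * 14 = 1134 = 1 mod 103
  14^51 = 1 mod 103
Result 1: 14 is a quadratic residue mod 103.
14^51 mod 103 = 1

1


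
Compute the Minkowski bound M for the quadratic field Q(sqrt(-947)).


d = -947, d mod 4 = 1, so disc(K) = d = -947; |disc(K)| = 947
Imaginary quadratic field, so n = 2, s = r2 = 1, r1 = 0
M = (n!/n^n) * (4/pi)^s * sqrt(|disc(K)|) = (2!/2^2) * (4/pi)^1 * sqrt(947)
= 0.5 * 1.273240 * 30.773365
= 19.5909

19.5909


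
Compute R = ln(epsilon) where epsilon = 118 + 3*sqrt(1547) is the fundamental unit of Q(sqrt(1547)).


epsilon = 118 + 3*sqrt(1547)
= 235.9958
R = ln(235.9958)
= 5.4638

5.4638


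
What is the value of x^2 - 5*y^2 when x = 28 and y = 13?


x^2 - d*y^2
= 28^2 - 5*13^2
= 784 - 845
= -61

-61


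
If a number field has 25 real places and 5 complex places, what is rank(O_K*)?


By Dirichlet's unit theorem:
rank = r1 + r2 - 1
= 25 + 5 - 1
= 29

29


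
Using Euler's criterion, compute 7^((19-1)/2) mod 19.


p = 19 is prime and the exponent is (p-1)/2 = 9, so by Euler's criterion 7^9 = (7/19) = +1 or -1 mod 19.
Compute by square-and-multiply:
  9 = 8 + 1 (binary 1001)
  Repeated squaring mod 19: 7^1 = 7, 7^2 = 11, 7^4 = 7, 7^8 = 11
  7^9 = 7^8 * 7^1 = 11 * 7 mod 19
    11 * 7 = 77 = 1 mod 19
  7^9 = 1 mod 19
Result 1: 7 is a quadratic residue mod 19.
7^9 mod 19 = 1

1


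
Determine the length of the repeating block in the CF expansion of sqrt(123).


Run the CF algorithm for sqrt(123).
a_0 = floor(sqrt(123)) = 11; set m_0=0, q_0=1.
Recurrence: m' = q*a - m,  q' = (d - m'^2)/q,  a' = floor((a_0 + m')/q').
  step 1: m=11, q=2, a=11
  step 2: m=11, q=1, a=22
a_2 = 2*a_0 = 22, so the period closes here.
sqrt(123) = [11; 11, 22]
Period length = 2

2
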